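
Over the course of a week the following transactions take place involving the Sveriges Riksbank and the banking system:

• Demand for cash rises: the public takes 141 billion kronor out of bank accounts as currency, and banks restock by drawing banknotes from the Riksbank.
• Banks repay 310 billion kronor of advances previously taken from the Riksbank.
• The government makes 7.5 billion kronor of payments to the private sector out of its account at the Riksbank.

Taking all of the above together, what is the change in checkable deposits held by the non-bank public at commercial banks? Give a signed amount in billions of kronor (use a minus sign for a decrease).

Currency withdrawal 141 billion kronor: non-bank counterparties' bank balances fall → −141B.
Discount-window repayment 310 billion kronor: the counterparty is a bank, so public deposits are unchanged → 0.
Government spending 7.5 billion kronor: non-bank counterparties' bank balances rise → +7.5B.
Net: −141 + 0 + 7.5 = -133.5 billion.

-133.5 billion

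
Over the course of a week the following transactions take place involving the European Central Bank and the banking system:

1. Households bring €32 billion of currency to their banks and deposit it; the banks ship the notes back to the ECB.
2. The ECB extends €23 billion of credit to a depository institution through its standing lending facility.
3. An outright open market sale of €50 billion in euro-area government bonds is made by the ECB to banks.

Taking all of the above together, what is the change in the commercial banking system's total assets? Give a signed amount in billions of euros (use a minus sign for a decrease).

+€55 billion

Currency deposit €32 billion: bank balance sheets expand → +€32B.
Discount-window loan €23 billion: bank balance sheets expand → +€23B.
OMO sale (to banks) €50 billion: just an asset swap on bank balance sheets → 0.
Net: 32 + 23 + 0 = +€55 billion.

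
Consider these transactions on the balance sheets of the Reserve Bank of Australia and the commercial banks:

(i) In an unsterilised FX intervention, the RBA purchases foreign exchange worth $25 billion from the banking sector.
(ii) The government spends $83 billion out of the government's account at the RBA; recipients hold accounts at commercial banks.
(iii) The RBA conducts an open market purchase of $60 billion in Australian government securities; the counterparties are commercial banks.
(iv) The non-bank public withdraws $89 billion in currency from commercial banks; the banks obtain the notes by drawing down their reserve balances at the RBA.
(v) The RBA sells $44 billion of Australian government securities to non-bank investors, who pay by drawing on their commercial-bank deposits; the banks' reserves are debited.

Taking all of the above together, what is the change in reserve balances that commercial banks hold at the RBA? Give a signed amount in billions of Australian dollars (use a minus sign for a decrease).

+$35 billion

FX purchase $25 billion: the RBA pays by crediting reserve accounts → +$25B.
Government spending $83 billion: government payments flow into bank reserve accounts → +$83B.
OMO purchase (from banks) $60 billion: the RBA pays by crediting reserve accounts → +$60B.
Currency withdrawal $89 billion: banks swap reserves for currency → −$89B.
Asset sale (to non-banks) $44 billion: the non-bank buyers' banks settle from reserves → −$44B.
Net: 25 + 83 + 60 − 89 − 44 = +$35 billion.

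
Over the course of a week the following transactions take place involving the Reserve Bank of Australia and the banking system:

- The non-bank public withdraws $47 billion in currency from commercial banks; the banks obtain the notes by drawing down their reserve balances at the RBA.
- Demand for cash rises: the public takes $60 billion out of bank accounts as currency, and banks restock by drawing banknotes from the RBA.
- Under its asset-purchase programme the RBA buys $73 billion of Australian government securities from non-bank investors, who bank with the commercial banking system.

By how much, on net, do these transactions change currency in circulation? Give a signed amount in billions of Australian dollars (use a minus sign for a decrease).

+$107 billion

RBA balance sheet:
  Assets:      Securities +$73B
  Liabilities: Bank reserves −$34B, Currency in circulation +$107B
So the change in currency in circulation is +$107 billion.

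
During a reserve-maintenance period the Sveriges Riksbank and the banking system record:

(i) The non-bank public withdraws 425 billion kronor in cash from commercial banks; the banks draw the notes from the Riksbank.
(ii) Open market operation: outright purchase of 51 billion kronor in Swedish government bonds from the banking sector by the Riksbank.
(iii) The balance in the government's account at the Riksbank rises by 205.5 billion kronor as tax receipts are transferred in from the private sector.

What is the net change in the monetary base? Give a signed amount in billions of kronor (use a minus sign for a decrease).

-154.5 billion

Currency withdrawal 425 billion kronor: just a shift between currency and reserves — both are base money → 0.
OMO purchase (from banks) 51 billion kronor: Riksbank balance sheet expands → +51B.
Government account inflow 205.5 billion kronor: reserves shift to a non-base liability → −205.5B.
Net: 0 + 51 − 205.5 = -154.5 billion.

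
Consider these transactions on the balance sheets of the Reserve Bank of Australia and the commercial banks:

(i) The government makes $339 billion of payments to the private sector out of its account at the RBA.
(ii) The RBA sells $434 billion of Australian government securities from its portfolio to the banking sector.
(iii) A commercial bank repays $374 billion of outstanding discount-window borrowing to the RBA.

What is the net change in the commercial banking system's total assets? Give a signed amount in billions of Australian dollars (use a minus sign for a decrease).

-$35 billion

Government spending $339 billion: bank balance sheets expand → +$339B.
OMO sale (to banks) $434 billion: just an asset swap on bank balance sheets → 0.
Discount-window repayment $374 billion: bank balance sheets shrink → −$374B.
Net: 339 + 0 − 374 = -$35 billion.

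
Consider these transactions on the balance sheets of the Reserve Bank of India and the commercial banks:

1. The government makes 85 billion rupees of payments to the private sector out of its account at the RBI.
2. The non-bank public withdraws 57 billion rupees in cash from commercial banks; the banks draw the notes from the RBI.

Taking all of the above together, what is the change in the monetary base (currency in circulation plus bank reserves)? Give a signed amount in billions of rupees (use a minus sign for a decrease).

+85 billion

RBI balance sheet:
  Assets:      no change
  Liabilities: Bank reserves +28B, Currency in circulation +57B, Government deposits −85B
Monetary base = currency + reserves: +57B + (+28B) = +85 billion.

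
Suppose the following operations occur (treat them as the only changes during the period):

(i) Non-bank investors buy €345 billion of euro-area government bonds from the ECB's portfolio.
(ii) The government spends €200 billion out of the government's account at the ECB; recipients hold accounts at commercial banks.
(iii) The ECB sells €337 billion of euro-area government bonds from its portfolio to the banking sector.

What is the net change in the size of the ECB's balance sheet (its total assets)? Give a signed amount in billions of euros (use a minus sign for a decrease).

-€682 billion

Asset sale (to non-banks) €345 billion: an ECB asset is shed → −€345B.
Government spending €200 billion: only the composition of liabilities changes → 0.
OMO sale (to banks) €337 billion: an ECB asset is shed → −€337B.
Net: −345 + 0 − 337 = -€682 billion.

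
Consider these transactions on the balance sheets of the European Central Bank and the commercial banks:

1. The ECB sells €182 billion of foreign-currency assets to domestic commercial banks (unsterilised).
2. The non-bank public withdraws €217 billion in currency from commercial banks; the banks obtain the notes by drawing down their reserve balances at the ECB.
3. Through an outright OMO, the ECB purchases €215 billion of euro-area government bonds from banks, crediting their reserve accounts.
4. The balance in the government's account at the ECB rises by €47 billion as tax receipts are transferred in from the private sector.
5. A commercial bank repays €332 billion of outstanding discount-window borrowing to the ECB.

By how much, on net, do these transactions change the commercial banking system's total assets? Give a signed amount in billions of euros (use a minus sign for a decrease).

-€596 billion

FX sale €182 billion: just an asset swap on bank balance sheets → 0.
Currency withdrawal €217 billion: bank balance sheets shrink → −€217B.
OMO purchase (from banks) €215 billion: just an asset swap on bank balance sheets → 0.
Government account inflow €47 billion: bank balance sheets shrink → −€47B.
Discount-window repayment €332 billion: bank balance sheets shrink → −€332B.
Net: 0 − 217 + 0 − 47 − 332 = -€596 billion.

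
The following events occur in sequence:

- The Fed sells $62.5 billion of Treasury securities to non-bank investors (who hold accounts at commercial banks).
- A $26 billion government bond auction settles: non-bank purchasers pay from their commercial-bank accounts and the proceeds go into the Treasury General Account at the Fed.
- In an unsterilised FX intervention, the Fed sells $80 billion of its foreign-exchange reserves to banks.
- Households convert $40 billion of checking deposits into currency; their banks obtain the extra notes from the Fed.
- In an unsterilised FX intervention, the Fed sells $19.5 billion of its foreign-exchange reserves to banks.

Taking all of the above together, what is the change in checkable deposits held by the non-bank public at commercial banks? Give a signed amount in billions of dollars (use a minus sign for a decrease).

Fed balance sheet:
  Assets:      Securities −$62.5B, Foreign assets −$99.5B
  Liabilities: Bank reserves −$228B, Currency in circulation +$40B, Government deposits +$26B
Commercial banking system:
  Assets:      Reserves at CB −$228B, Foreign assets +$99.5B
  Liabilities: Checkable deposits −$128.5B
So the change in checkable deposits held by the non-bank public at commercial banks is -$128.5 billion.

-$128.5 billion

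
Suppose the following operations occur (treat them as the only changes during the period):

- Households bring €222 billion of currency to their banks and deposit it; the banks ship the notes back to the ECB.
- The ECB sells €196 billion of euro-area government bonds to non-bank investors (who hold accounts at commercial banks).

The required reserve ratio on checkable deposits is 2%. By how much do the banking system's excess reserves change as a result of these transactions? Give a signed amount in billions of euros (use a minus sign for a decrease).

Currency deposit €222 billion: reserves +€222B, deposits +€222B.
Asset sale (to non-banks) €196 billion: reserves −€196B, deposits −€196B.
Totals: Δreserves = +€26B, Δdeposits = +€26B.
Δrequired reserves = 2% × +€26B = +€0.52B.
Δexcess reserves = Δreserves − Δrequired = +€26B − (+€0.52B) = +€25.48 billion.

+€25.48 billion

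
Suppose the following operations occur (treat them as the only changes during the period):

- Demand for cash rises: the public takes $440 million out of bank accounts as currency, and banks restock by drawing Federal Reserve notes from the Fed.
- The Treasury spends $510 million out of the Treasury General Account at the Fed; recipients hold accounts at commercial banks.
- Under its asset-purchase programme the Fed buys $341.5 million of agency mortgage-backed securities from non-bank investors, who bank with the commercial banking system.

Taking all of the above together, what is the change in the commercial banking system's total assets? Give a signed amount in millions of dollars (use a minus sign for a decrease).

Fed balance sheet:
  Assets:      Securities +$341.5M
  Liabilities: Bank reserves +$411.5M, Currency in circulation +$440M, Government deposits −$510M
Commercial banking system:
  Assets:      Reserves at CB +$411.5M
  Liabilities: Checkable deposits +$411.5M
Change in total bank assets = +$411.5 million.

+$411.5 million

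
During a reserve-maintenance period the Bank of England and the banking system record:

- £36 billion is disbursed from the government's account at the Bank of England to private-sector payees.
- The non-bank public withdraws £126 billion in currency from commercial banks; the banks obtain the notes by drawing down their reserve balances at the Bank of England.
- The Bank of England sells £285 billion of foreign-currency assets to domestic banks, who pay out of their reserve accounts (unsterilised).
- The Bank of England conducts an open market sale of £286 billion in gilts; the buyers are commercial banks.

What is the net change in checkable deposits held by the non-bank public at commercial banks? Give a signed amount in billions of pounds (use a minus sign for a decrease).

Bank of England balance sheet:
  Assets:      Securities −£286B, Foreign assets −£285B
  Liabilities: Bank reserves −£661B, Currency in circulation +£126B, Government deposits −£36B
Commercial banking system:
  Assets:      Reserves at CB −£661B, Securities +£286B, Foreign assets +£285B
  Liabilities: Checkable deposits −£90B
So the change in checkable deposits held by the non-bank public at commercial banks is -£90 billion.

-£90 billion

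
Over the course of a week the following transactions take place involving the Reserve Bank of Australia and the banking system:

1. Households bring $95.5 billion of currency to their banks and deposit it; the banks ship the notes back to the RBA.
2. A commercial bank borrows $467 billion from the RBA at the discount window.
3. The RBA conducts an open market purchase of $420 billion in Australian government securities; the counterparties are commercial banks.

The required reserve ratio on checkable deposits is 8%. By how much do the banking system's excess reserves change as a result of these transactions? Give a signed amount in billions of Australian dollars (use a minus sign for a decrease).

Currency deposit $95.5 billion: reserves +$95.5B, deposits +$95.5B.
Discount-window loan $467 billion: reserves +$467B, deposits 0.
OMO purchase (from banks) $420 billion: reserves +$420B, deposits 0.
Totals: Δreserves = +$982.5B, Δdeposits = +$95.5B.
Δrequired reserves = 8% × +$95.5B = +$7.64B.
Δexcess reserves = Δreserves − Δrequired = +$982.5B − (+$7.64B) = +$974.86 billion.

+$974.86 billion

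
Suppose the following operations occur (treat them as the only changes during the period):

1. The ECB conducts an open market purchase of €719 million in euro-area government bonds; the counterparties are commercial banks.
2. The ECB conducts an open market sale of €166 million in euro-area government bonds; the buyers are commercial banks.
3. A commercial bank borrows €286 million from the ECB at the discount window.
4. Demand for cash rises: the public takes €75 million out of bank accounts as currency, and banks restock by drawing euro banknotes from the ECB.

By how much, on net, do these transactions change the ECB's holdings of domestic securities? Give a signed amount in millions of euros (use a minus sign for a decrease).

OMO purchase (from banks) €719 million: securities added to the ECB's portfolio → +€719M.
OMO sale (to banks) €166 million: securities removed from the ECB's portfolio → −€166M.
Discount-window loan €286 million: the ECB's securities portfolio is untouched → 0.
Currency withdrawal €75 million: the ECB's securities portfolio is untouched → 0.
Net: 719 − 166 + 0 + 0 = +€553 million.

+€553 million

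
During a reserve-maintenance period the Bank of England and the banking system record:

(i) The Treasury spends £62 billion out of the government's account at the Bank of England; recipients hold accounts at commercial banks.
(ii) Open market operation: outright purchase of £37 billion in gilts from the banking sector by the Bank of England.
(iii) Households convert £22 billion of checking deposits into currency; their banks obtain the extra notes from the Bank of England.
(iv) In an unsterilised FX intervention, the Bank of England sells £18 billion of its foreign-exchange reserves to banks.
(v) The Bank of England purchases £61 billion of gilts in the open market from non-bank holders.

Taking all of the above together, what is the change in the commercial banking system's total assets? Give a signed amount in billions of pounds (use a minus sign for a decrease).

Government spending £62 billion: bank balance sheets expand → +£62B.
OMO purchase (from banks) £37 billion: just an asset swap on bank balance sheets → 0.
Currency withdrawal £22 billion: bank balance sheets shrink → −£22B.
FX sale £18 billion: just an asset swap on bank balance sheets → 0.
Asset purchase (from non-banks) £61 billion: bank balance sheets expand → +£61B.
Net: 62 + 0 − 22 + 0 + 61 = +£101 billion.

+£101 billion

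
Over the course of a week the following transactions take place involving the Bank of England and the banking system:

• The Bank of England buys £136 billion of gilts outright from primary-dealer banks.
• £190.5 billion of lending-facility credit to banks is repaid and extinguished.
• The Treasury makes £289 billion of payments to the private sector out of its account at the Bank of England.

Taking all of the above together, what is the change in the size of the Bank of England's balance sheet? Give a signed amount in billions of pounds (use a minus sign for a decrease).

Bank of England balance sheet:
  Assets:      Securities +£136B, Loans to banks −£190.5B
  Liabilities: Bank reserves +£234.5B, Government deposits −£289B
Change in total Bank of England assets = -£54.5 billion.

-£54.5 billion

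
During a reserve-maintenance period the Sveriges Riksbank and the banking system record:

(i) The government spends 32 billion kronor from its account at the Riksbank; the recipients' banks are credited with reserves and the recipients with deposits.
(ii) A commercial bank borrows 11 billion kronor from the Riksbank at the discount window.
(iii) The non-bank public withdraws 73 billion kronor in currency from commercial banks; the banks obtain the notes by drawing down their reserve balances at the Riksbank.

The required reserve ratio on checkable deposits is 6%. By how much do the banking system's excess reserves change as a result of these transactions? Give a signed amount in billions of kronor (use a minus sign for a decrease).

Government spending 32 billion kronor: reserves +32B, deposits +32B.
Discount-window loan 11 billion kronor: reserves +11B, deposits 0.
Currency withdrawal 73 billion kronor: reserves −73B, deposits −73B.
Totals: Δreserves = −30B, Δdeposits = −41B.
Δrequired reserves = 6% × −41B = −2.46B.
Δexcess reserves = Δreserves − Δrequired = −30B − (−2.46B) = -27.54 billion.

-27.54 billion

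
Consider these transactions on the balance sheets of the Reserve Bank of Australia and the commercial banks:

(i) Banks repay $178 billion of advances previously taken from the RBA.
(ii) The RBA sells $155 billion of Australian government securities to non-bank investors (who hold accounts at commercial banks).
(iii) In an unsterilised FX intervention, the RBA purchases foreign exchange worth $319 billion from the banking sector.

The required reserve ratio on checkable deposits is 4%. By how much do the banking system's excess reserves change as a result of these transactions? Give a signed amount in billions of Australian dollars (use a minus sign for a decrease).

-$7.8 billion

Discount-window repayment $178 billion: reserves −$178B, deposits 0.
Asset sale (to non-banks) $155 billion: reserves −$155B, deposits −$155B.
FX purchase $319 billion: reserves +$319B, deposits 0.
Totals: Δreserves = −$14B, Δdeposits = −$155B.
Δrequired reserves = 4% × −$155B = −$6.2B.
Δexcess reserves = Δreserves − Δrequired = −$14B − (−$6.2B) = -$7.8 billion.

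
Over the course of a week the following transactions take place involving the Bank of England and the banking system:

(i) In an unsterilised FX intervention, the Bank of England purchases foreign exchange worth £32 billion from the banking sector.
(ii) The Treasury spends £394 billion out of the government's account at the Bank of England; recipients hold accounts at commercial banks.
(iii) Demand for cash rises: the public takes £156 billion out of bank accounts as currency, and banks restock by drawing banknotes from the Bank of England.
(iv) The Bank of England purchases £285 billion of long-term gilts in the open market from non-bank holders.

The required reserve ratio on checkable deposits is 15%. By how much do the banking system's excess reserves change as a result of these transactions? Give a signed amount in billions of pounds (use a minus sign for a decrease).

FX purchase £32 billion: reserves +£32B, deposits 0.
Government spending £394 billion: reserves +£394B, deposits +£394B.
Currency withdrawal £156 billion: reserves −£156B, deposits −£156B.
Asset purchase (from non-banks) £285 billion: reserves +£285B, deposits +£285B.
Totals: Δreserves = +£555B, Δdeposits = +£523B.
Δrequired reserves = 15% × +£523B = +£78.45B.
Δexcess reserves = Δreserves − Δrequired = +£555B − (+£78.45B) = +£476.55 billion.

+£476.55 billion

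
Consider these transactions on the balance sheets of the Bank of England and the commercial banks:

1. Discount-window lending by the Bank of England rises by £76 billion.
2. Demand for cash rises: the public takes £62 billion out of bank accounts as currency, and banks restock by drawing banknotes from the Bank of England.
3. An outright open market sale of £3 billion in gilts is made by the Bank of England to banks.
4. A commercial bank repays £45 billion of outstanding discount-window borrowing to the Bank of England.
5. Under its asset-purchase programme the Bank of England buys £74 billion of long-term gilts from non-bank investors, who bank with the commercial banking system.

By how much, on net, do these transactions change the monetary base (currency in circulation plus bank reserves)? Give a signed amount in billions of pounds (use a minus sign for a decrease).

+£102 billion

Bank of England balance sheet:
  Assets:      Securities +£71B, Loans to banks +£31B
  Liabilities: Bank reserves +£40B, Currency in circulation +£62B
Commercial banking system:
  Assets:      Reserves at CB +£40B, Securities +£3B
  Liabilities: Checkable deposits +£12B, Borrowings from CB +£31B
Monetary base = currency + reserves: +£62B + (+£40B) = +£102 billion.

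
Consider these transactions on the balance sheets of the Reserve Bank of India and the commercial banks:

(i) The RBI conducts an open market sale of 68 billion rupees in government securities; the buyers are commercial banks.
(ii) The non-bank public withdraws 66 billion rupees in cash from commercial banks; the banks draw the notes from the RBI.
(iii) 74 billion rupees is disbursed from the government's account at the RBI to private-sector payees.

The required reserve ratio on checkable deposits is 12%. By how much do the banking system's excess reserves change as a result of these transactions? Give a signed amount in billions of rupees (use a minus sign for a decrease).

OMO sale (to banks) 68 billion rupees: reserves −68B, deposits 0.
Currency withdrawal 66 billion rupees: reserves −66B, deposits −66B.
Government spending 74 billion rupees: reserves +74B, deposits +74B.
Totals: Δreserves = −60B, Δdeposits = +8B.
Δrequired reserves = 12% × +8B = +0.96B.
Δexcess reserves = Δreserves − Δrequired = −60B − (+0.96B) = -60.96 billion.

-60.96 billion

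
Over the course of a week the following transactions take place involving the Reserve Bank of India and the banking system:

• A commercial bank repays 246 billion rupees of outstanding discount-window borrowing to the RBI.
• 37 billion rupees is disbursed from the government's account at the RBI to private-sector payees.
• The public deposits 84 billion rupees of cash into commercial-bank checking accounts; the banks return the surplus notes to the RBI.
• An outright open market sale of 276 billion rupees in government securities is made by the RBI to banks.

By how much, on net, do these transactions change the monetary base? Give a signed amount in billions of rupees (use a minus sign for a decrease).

Discount-window repayment 246 billion rupees: RBI balance sheet contracts → −246B.
Government spending 37 billion rupees: a non-base liability converts back to reserves → +37B.
Currency deposit 84 billion rupees: just a shift between currency and reserves — both are base money → 0.
OMO sale (to banks) 276 billion rupees: RBI balance sheet contracts → −276B.
Net: −246 + 37 + 0 − 276 = -485 billion.

-485 billion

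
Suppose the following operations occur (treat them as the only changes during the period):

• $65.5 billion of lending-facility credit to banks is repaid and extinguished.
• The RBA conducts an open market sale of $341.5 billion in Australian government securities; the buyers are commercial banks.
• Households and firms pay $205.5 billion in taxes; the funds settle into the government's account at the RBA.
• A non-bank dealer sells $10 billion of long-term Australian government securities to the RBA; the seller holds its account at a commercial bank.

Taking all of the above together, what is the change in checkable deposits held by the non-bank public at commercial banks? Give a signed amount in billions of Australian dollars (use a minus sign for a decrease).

-$195.5 billion

RBA balance sheet:
  Assets:      Securities −$331.5B, Loans to banks −$65.5B
  Liabilities: Bank reserves −$602.5B, Government deposits +$205.5B
Commercial banking system:
  Assets:      Reserves at CB −$602.5B, Securities +$341.5B
  Liabilities: Checkable deposits −$195.5B, Borrowings from CB −$65.5B
So the change in checkable deposits held by the non-bank public at commercial banks is -$195.5 billion.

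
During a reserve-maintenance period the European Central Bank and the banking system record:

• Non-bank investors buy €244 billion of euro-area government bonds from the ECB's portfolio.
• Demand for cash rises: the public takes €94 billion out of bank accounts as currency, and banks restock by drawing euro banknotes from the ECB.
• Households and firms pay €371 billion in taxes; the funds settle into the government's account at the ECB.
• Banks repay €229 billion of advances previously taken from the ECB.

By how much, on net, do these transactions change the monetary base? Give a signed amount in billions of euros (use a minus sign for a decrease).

-€844 billion

ECB balance sheet:
  Assets:      Securities −€244B, Loans to banks −€229B
  Liabilities: Bank reserves −€938B, Currency in circulation +€94B, Government deposits +€371B
Commercial banking system:
  Assets:      Reserves at CB −€938B
  Liabilities: Checkable deposits −€709B, Borrowings from CB −€229B
Monetary base = currency + reserves: +€94B + (−€938B) = -€844 billion.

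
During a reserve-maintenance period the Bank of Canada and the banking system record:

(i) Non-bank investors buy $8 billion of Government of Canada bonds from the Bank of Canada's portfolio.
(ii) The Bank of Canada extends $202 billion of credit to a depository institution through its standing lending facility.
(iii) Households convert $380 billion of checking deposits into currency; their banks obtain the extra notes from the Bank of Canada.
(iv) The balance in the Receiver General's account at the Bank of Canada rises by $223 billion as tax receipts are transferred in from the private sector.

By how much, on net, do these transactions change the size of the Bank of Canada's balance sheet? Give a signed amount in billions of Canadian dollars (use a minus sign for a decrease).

+$194 billion

Asset sale (to non-banks) $8 billion: a Bank of Canada asset is shed → −$8B.
Discount-window loan $202 billion: a Bank of Canada asset is acquired → +$202B.
Currency withdrawal $380 billion: only the composition of liabilities changes → 0.
Government account inflow $223 billion: only the composition of liabilities changes → 0.
Net: −8 + 202 + 0 + 0 = +$194 billion.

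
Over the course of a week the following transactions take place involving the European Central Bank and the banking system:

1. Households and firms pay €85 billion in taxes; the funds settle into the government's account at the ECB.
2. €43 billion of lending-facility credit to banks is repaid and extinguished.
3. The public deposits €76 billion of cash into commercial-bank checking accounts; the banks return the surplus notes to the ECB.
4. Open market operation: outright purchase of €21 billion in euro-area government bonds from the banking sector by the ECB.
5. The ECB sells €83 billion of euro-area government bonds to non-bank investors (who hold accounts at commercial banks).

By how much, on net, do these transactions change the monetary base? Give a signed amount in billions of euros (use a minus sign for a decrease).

ECB balance sheet:
  Assets:      Securities −€62B, Loans to banks −€43B
  Liabilities: Bank reserves −€114B, Currency in circulation −€76B, Government deposits +€85B
Commercial banking system:
  Assets:      Reserves at CB −€114B, Securities −€21B
  Liabilities: Checkable deposits −€92B, Borrowings from CB −€43B
Monetary base = currency + reserves: −€76B + (−€114B) = -€190 billion.

-€190 billion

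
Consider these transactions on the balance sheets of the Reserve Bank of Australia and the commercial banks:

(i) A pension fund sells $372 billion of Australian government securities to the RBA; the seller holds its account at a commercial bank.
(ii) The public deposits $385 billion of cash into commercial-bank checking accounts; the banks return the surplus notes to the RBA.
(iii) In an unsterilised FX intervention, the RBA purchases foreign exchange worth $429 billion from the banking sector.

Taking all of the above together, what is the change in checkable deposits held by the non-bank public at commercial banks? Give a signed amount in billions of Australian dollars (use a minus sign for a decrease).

RBA balance sheet:
  Assets:      Securities +$372B, Foreign assets +$429B
  Liabilities: Bank reserves +$1186B, Currency in circulation −$385B
Commercial banking system:
  Assets:      Reserves at CB +$1186B, Foreign assets −$429B
  Liabilities: Checkable deposits +$757B
So the change in checkable deposits held by the non-bank public at commercial banks is +$757 billion.

+$757 billion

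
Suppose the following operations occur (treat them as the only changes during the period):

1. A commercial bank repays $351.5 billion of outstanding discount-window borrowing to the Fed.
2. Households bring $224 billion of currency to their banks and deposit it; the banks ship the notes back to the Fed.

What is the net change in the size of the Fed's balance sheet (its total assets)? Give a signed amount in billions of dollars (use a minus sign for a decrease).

-$351.5 billion

Discount-window repayment $351.5 billion: a Fed asset is shed → −$351.5B.
Currency deposit $224 billion: only the composition of liabilities changes → 0.
Net: −351.5 + 0 = -$351.5 billion.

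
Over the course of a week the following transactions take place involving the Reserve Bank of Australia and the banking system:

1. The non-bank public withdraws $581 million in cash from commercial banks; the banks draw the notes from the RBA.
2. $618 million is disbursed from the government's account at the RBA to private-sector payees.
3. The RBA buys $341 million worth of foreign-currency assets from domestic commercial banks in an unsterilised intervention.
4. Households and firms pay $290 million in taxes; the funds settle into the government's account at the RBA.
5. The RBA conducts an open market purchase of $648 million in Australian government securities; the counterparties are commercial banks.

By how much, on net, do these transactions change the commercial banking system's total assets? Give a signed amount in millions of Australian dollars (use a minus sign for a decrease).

-$253 million

Currency withdrawal $581 million: bank balance sheets shrink → −$581M.
Government spending $618 million: bank balance sheets expand → +$618M.
FX purchase $341 million: just an asset swap on bank balance sheets → 0.
Government account inflow $290 million: bank balance sheets shrink → −$290M.
OMO purchase (from banks) $648 million: just an asset swap on bank balance sheets → 0.
Net: −581 + 618 + 0 − 290 + 0 = -$253 million.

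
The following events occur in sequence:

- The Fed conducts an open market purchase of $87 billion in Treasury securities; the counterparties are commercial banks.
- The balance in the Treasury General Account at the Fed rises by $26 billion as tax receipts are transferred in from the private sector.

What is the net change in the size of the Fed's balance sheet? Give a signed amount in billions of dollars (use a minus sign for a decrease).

+$87 billion

Fed balance sheet:
  Assets:      Securities +$87B
  Liabilities: Bank reserves +$61B, Government deposits +$26B
Commercial banking system:
  Assets:      Reserves at CB +$61B, Securities −$87B
  Liabilities: Checkable deposits −$26B
Change in total Fed assets = +$87 billion.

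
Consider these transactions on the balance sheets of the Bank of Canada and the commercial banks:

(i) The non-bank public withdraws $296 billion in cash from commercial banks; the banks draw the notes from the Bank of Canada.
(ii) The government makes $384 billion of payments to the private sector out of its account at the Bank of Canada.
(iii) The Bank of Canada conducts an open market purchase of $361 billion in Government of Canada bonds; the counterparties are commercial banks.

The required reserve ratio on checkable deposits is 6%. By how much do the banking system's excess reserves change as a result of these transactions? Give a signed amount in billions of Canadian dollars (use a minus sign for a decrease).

Currency withdrawal $296 billion: reserves −$296B, deposits −$296B.
Government spending $384 billion: reserves +$384B, deposits +$384B.
OMO purchase (from banks) $361 billion: reserves +$361B, deposits 0.
Totals: Δreserves = +$449B, Δdeposits = +$88B.
Δrequired reserves = 6% × +$88B = +$5.28B.
Δexcess reserves = Δreserves − Δrequired = +$449B − (+$5.28B) = +$443.72 billion.

+$443.72 billion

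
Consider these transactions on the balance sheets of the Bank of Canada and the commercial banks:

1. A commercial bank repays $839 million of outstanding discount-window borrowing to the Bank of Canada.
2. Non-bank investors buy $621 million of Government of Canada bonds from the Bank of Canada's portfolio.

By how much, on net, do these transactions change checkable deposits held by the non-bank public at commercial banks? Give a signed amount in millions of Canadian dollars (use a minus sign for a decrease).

-$621 million

Discount-window repayment $839 million: the counterparty is a bank, so public deposits are unchanged → 0.
Asset sale (to non-banks) $621 million: non-bank counterparties' bank balances fall → −$621M.
Net: 0 − 621 = -$621 million.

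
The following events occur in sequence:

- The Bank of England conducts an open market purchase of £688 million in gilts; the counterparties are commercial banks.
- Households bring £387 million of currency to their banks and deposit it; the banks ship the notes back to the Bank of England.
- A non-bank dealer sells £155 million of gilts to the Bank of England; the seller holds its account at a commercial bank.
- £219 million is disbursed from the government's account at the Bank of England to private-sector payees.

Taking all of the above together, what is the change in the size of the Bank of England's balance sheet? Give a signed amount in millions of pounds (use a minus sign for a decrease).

OMO purchase (from banks) £688 million: a Bank of England asset is acquired → +£688M.
Currency deposit £387 million: only the composition of liabilities changes → 0.
Asset purchase (from non-banks) £155 million: a Bank of England asset is acquired → +£155M.
Government spending £219 million: only the composition of liabilities changes → 0.
Net: 688 + 0 + 155 + 0 = +£843 million.

+£843 million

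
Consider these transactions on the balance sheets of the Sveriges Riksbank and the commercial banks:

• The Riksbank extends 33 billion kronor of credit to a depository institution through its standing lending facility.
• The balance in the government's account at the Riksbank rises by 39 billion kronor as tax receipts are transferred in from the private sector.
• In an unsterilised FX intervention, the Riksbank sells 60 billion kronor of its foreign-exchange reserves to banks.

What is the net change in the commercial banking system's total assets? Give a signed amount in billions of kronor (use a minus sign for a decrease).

Riksbank balance sheet:
  Assets:      Loans to banks +33B, Foreign assets −60B
  Liabilities: Bank reserves −66B, Government deposits +39B
Commercial banking system:
  Assets:      Reserves at CB −66B, Foreign assets +60B
  Liabilities: Checkable deposits −39B, Borrowings from CB +33B
Change in total bank assets = -6 billion.

-6 billion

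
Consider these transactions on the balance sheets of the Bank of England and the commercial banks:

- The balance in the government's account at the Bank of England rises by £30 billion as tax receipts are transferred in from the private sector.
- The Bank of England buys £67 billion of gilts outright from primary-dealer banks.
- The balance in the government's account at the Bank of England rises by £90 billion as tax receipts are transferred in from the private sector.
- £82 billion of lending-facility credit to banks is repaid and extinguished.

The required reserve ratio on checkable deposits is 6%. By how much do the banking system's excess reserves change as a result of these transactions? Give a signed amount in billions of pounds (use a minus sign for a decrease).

Government account inflow £30 billion: reserves −£30B, deposits −£30B.
OMO purchase (from banks) £67 billion: reserves +£67B, deposits 0.
Government account inflow £90 billion: reserves −£90B, deposits −£90B.
Discount-window repayment £82 billion: reserves −£82B, deposits 0.
Totals: Δreserves = −£135B, Δdeposits = −£120B.
Δrequired reserves = 6% × −£120B = −£7.2B.
Δexcess reserves = Δreserves − Δrequired = −£135B − (−£7.2B) = -£127.8 billion.

-£127.8 billion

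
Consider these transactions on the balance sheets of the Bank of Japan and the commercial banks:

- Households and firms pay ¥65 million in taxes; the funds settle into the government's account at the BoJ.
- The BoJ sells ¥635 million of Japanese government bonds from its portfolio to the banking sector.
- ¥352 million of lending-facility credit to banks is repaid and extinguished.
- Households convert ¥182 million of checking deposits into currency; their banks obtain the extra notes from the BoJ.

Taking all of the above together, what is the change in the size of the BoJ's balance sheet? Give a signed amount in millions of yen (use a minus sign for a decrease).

-¥987 million

Government account inflow ¥65 million: only the composition of liabilities changes → 0.
OMO sale (to banks) ¥635 million: a BoJ asset is shed → −¥635M.
Discount-window repayment ¥352 million: a BoJ asset is shed → −¥352M.
Currency withdrawal ¥182 million: only the composition of liabilities changes → 0.
Net: 0 − 635 − 352 + 0 = -¥987 million.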